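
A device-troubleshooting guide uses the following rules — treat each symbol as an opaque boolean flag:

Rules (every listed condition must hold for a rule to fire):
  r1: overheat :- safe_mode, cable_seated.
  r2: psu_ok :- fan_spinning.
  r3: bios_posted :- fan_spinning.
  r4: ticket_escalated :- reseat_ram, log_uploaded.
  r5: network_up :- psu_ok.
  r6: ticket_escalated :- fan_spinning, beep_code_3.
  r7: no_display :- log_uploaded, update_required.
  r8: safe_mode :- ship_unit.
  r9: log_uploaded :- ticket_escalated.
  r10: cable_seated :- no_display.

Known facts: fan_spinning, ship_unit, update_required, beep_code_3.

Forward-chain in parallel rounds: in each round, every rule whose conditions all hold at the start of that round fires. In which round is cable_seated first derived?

Round 1: r2 [psu_ok :- fan_spinning.]; r3 [bios_posted :- fan_spinning.]; r6 [ticket_escalated :- fan_spinning, beep_code_3.]; r8 [safe_mode :- ship_unit.]. Adds psu_ok, bios_posted, ticket_escalated, safe_mode.
Round 2: r5 [network_up :- psu_ok.]; r9 [log_uploaded :- ticket_escalated.]. Adds network_up, log_uploaded.
Round 3: r7 [no_display :- log_uploaded, update_required.]. Adds no_display.
Round 4: r10 [cable_seated :- no_display.]. Adds cable_seated.
cable_seated first appears in round 4.

4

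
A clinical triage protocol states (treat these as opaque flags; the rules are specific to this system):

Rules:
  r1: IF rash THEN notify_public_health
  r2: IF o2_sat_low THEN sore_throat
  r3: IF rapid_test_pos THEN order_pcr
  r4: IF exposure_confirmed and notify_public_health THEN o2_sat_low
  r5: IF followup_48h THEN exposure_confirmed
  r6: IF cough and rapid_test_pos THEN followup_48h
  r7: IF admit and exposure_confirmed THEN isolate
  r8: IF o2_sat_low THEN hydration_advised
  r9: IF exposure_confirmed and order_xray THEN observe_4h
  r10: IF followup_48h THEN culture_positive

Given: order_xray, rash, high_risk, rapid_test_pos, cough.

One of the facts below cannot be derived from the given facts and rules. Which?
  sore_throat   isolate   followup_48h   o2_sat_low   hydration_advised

Round 1: r1 [IF rash THEN notify_public_health]; r3 [IF rapid_test_pos THEN order_pcr]; r6 [IF cough and rapid_test_pos THEN followup_48h]. New: notify_public_health, order_pcr, followup_48h.
Round 2: r5 [IF followup_48h THEN exposure_confirmed]; r10 [IF followup_48h THEN culture_positive]. New: exposure_confirmed, culture_positive.
Round 3: r4 [IF exposure_confirmed and notify_public_health THEN o2_sat_low]; r9 [IF exposure_confirmed and order_xray THEN observe_4h]. New: o2_sat_low, observe_4h.
Round 4: r2 [IF o2_sat_low THEN sore_throat]; r8 [IF o2_sat_low THEN hydration_advised]. New: sore_throat, hydration_advised.
Derived: hydration_advised (round 4), o2_sat_low (round 3), sore_throat (round 4), followup_48h (round 1). isolate never appears in any round.

isolate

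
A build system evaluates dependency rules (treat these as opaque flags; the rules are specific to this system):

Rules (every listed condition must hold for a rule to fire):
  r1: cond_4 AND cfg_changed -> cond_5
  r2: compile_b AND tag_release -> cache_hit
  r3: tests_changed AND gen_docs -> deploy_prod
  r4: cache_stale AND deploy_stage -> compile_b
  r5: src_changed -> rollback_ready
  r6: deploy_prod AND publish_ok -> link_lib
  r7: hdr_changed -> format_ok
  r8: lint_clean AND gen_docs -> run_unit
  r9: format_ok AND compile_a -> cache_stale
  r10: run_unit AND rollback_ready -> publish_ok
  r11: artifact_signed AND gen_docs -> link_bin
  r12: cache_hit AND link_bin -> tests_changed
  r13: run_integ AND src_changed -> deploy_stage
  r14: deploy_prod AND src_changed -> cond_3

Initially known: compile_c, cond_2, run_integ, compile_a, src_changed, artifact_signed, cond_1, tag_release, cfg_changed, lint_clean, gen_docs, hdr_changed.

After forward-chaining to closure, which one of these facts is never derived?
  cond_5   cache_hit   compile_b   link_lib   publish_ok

cond_5

Round 1: r5 [src_changed -> rollback_ready]; r7 [hdr_changed -> format_ok]; r8 [lint_clean AND gen_docs -> run_unit]; r11 [artifact_signed AND gen_docs -> link_bin]; r13 [run_integ AND src_changed -> deploy_stage]. Adds rollback_ready, format_ok, run_unit, link_bin, deploy_stage.
Round 2: r9 [format_ok AND compile_a -> cache_stale]; r10 [run_unit AND rollback_ready -> publish_ok]. Adds cache_stale, publish_ok.
Round 3: r4 [cache_stale AND deploy_stage -> compile_b]. Adds compile_b.
Round 4: r2 [compile_b AND tag_release -> cache_hit]. Adds cache_hit.
Round 5: r12 [cache_hit AND link_bin -> tests_changed]. Adds tests_changed.
Round 6: r3 [tests_changed AND gen_docs -> deploy_prod]. Adds deploy_prod.
Round 7: r6 [deploy_prod AND publish_ok -> link_lib]; r14 [deploy_prod AND src_changed -> cond_3]. Adds link_lib, cond_3.
Derived: compile_b (round 3), publish_ok (round 2), cache_hit (round 4), link_lib (round 7). cond_5 never appears in any round.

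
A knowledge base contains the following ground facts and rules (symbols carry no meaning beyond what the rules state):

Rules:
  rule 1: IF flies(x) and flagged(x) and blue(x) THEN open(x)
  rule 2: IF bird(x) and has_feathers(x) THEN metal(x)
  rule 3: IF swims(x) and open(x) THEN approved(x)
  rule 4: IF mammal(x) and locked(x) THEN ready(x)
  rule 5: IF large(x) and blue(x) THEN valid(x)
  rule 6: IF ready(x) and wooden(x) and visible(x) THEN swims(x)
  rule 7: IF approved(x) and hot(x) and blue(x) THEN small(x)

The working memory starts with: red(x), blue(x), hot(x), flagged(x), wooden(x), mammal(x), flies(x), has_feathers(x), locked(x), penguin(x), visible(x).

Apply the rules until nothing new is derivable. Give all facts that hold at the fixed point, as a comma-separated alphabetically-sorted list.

Round 1 — rule 1, rule 4, derive open(x), ready(x).
Round 2 — rule 6, derive swims(x).
Round 3 — rule 3, derive approved(x).
Round 4 — rule 7, derive small(x).

approved(x), blue(x), flagged(x), flies(x), has_feathers(x), hot(x), locked(x), mammal(x), open(x), penguin(x), ready(x), red(x), small(x), swims(x), visible(x), wooden(x)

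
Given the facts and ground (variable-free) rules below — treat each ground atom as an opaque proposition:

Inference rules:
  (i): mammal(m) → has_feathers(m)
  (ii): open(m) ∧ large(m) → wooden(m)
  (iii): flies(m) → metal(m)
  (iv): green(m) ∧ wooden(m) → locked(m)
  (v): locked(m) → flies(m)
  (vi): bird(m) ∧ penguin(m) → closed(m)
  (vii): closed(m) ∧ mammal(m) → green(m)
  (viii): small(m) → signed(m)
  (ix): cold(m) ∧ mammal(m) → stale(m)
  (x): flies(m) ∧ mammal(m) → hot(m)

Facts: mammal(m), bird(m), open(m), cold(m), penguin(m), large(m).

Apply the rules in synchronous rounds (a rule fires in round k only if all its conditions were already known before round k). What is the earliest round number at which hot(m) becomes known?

Round 1 fires (i), (ii), (vi), (ix), giving has_feathers(m), wooden(m), closed(m), stale(m).
Round 2 fires (vii), giving green(m).
Round 3 fires (iv), giving locked(m).
Round 4 fires (v), giving flies(m).
Round 5 fires (iii), (x), giving metal(m), hot(m).
hot(m) first appears in round 5.

5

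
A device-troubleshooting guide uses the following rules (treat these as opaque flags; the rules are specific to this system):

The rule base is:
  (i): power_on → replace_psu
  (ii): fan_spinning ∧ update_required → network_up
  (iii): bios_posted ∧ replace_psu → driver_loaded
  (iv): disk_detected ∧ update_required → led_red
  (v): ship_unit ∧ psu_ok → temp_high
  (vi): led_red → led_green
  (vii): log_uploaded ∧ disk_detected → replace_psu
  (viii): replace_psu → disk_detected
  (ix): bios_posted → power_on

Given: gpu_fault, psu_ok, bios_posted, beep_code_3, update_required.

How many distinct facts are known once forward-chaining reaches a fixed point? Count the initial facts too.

Round 1: (ix) [bios_posted → power_on]. New: power_on.
Round 2: (i) [power_on → replace_psu]. New: replace_psu.
Round 3: (iii) [bios_posted ∧ replace_psu → driver_loaded]; (viii) [replace_psu → disk_detected]. New: driver_loaded, disk_detected.
Round 4: (iv) [disk_detected ∧ update_required → led_red]. New: led_red.
Round 5: (vi) [led_red → led_green]. New: led_green.
Closure: {beep_code_3, bios_posted, disk_detected, driver_loaded, gpu_fault, led_green, led_red, power_on, psu_ok, replace_psu, update_required} — 11 facts.

11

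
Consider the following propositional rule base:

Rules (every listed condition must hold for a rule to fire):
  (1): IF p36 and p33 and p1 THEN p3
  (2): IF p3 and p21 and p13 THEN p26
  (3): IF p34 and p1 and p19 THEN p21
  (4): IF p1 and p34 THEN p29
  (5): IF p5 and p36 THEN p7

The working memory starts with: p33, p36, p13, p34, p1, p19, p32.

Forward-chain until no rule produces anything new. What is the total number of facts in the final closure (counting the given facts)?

11

Round 1 — (1), (3), (4), derive p3, p21, p29.
Round 2 — (2), derive p26.
Closure: {p1, p13, p19, p21, p26, p29, p3, p32, p33, p34, p36} — 11 facts.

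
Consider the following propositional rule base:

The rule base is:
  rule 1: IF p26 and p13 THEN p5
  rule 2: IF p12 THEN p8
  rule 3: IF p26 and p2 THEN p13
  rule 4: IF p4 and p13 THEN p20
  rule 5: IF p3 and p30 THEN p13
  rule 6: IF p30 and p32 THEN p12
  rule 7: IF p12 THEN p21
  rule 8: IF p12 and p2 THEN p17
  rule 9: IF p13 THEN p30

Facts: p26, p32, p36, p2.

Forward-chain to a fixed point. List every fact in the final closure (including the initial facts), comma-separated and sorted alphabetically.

p12, p13, p17, p2, p21, p26, p30, p32, p36, p5, p8

[1] rule 3 [IF p26 and p2 THEN p13]. ⇒ new: p13.
[2] rule 1 [IF p26 and p13 THEN p5]; rule 9 [IF p13 THEN p30]. ⇒ new: p5, p30.
[3] rule 6 [IF p30 and p32 THEN p12]. ⇒ new: p12.
[4] rule 2 [IF p12 THEN p8]; rule 7 [IF p12 THEN p21]; rule 8 [IF p12 and p2 THEN p17]. ⇒ new: p8, p21, p17.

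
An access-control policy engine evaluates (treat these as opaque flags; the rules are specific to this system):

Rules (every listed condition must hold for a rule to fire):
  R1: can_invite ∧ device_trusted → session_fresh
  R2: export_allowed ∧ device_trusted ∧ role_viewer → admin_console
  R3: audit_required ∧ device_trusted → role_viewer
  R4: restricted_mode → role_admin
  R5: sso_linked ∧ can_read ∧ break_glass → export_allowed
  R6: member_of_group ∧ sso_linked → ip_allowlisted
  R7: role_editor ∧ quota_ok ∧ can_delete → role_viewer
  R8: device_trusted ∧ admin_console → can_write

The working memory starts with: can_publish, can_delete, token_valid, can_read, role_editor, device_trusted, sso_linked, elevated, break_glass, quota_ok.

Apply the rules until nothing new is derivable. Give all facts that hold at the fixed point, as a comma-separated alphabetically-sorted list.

admin_console, break_glass, can_delete, can_publish, can_read, can_write, device_trusted, elevated, export_allowed, quota_ok, role_editor, role_viewer, sso_linked, token_valid

Round 1 — R5, R7, derive export_allowed, role_viewer.
Round 2 — R2, derive admin_console.
Round 3 — R8, derive can_write.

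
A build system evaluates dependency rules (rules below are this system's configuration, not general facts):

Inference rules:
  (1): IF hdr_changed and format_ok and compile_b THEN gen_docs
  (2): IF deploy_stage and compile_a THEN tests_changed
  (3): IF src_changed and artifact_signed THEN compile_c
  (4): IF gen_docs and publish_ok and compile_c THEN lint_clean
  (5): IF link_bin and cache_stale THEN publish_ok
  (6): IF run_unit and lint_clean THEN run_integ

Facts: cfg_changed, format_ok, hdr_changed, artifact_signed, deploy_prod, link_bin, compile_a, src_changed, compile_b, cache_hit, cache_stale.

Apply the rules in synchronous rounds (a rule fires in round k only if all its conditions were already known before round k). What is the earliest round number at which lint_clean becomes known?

Round 1 fires (1), (3), (5), giving gen_docs, compile_c, publish_ok.
Round 2 fires (4), giving lint_clean.
lint_clean first appears in round 2.

2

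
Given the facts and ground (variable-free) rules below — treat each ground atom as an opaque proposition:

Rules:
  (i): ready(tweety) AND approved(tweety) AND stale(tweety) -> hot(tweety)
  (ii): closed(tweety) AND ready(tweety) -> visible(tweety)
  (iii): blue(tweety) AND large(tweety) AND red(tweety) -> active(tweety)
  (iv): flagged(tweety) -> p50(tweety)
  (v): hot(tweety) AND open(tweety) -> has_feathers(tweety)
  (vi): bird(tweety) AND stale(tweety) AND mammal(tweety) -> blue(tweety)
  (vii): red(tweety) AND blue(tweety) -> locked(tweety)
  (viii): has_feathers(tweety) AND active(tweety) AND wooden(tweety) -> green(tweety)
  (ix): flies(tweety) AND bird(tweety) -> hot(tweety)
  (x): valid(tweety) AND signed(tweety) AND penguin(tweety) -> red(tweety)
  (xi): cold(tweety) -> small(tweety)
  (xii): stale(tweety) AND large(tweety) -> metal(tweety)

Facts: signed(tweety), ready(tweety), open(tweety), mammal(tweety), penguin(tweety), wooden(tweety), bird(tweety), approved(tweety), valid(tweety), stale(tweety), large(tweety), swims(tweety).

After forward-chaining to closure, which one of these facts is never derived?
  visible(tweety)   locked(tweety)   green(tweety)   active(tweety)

visible(tweety)

Round 1: (i) [ready(tweety) AND approved(tweety) AND stale(tweety) -> hot(tweety)]; (vi) [bird(tweety) AND stale(tweety) AND mammal(tweety) -> blue(tweety)]; (x) [valid(tweety) AND signed(tweety) AND penguin(tweety) -> red(tweety)]; (xii) [stale(tweety) AND large(tweety) -> metal(tweety)]. New: hot(tweety), blue(tweety), red(tweety), metal(tweety).
Round 2: (iii) [blue(tweety) AND large(tweety) AND red(tweety) -> active(tweety)]; (v) [hot(tweety) AND open(tweety) -> has_feathers(tweety)]; (vii) [red(tweety) AND blue(tweety) -> locked(tweety)]. New: active(tweety), has_feathers(tweety), locked(tweety).
Round 3: (viii) [has_feathers(tweety) AND active(tweety) AND wooden(tweety) -> green(tweety)]. New: green(tweety).
Derived: active(tweety) (round 2), locked(tweety) (round 2), green(tweety) (round 3). visible(tweety) never appears in any round.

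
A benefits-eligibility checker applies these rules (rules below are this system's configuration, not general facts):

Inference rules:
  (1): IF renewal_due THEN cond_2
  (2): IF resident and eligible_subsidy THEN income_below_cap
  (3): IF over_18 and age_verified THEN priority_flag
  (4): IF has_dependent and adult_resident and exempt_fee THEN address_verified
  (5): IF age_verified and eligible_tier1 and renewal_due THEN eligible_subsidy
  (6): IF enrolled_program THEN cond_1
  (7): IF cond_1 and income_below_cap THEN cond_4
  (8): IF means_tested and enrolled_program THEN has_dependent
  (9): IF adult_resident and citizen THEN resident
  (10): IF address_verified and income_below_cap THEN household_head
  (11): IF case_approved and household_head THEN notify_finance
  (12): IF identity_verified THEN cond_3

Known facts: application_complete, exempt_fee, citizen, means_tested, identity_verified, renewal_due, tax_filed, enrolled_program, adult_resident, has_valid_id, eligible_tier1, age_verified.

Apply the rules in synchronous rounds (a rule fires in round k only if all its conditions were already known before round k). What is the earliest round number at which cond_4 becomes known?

Round 1: (1) [IF renewal_due THEN cond_2]; (5) [IF age_verified and eligible_tier1 and renewal_due THEN eligible_subsidy]; (6) [IF enrolled_program THEN cond_1]; (8) [IF means_tested and enrolled_program THEN has_dependent]; (9) [IF adult_resident and citizen THEN resident]; (12) [IF identity_verified THEN cond_3]. New: cond_2, eligible_subsidy, cond_1, has_dependent, resident, cond_3.
Round 2: (2) [IF resident and eligible_subsidy THEN income_below_cap]; (4) [IF has_dependent and adult_resident and exempt_fee THEN address_verified]. New: income_below_cap, address_verified.
Round 3: (7) [IF cond_1 and income_below_cap THEN cond_4]; (10) [IF address_verified and income_below_cap THEN household_head]. New: cond_4, household_head.
cond_4 first appears in round 3.

3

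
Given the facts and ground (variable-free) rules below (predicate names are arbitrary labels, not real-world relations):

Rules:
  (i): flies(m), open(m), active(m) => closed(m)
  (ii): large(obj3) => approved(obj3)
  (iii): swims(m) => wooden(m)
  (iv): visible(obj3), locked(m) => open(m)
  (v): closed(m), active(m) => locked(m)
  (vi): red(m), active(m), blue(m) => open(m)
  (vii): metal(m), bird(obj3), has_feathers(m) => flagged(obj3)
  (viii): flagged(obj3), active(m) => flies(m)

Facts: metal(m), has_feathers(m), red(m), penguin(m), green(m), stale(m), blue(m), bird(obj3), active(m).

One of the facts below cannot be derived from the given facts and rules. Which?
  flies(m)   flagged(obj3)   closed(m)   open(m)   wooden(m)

Round 1 — (vi), (vii), derive open(m), flagged(obj3).
Round 2 — (viii), derive flies(m).
Round 3 — (i), derive closed(m).
Round 4 — (v), derive locked(m).
Derived: open(m) (round 1), flagged(obj3) (round 1), closed(m) (round 3), flies(m) (round 2). wooden(m) never appears in any round.

wooden(m)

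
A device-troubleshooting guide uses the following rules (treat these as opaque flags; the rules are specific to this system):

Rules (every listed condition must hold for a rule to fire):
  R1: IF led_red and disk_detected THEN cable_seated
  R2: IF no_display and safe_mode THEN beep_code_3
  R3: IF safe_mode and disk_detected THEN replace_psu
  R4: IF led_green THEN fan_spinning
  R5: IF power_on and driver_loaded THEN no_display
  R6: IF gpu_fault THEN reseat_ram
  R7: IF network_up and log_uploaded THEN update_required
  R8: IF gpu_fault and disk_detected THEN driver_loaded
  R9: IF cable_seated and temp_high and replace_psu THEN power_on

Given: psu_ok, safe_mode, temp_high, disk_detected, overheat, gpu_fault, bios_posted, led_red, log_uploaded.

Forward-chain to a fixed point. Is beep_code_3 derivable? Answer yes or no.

yes

Round 1: R1 [IF led_red and disk_detected THEN cable_seated]; R3 [IF safe_mode and disk_detected THEN replace_psu]; R6 [IF gpu_fault THEN reseat_ram]; R8 [IF gpu_fault and disk_detected THEN driver_loaded]. New: cable_seated, replace_psu, reseat_ram, driver_loaded.
Round 2: R9 [IF cable_seated and temp_high and replace_psu THEN power_on]. New: power_on.
Round 3: R5 [IF power_on and driver_loaded THEN no_display]. New: no_display.
Round 4: R2 [IF no_display and safe_mode THEN beep_code_3]. New: beep_code_3.
beep_code_3 appears in round 4, so it is derivable.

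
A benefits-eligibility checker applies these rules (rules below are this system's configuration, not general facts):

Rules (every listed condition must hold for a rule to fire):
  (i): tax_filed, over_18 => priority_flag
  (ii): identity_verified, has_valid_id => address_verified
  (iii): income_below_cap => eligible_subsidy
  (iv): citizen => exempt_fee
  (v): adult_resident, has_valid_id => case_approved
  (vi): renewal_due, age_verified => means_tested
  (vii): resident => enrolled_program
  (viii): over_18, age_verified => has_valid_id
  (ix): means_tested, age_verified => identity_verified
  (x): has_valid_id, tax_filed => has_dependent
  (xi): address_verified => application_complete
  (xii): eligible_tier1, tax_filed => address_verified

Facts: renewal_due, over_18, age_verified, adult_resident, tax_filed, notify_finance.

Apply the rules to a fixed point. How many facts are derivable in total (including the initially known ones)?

14

Round 1: (i) [tax_filed, over_18 => priority_flag]; (vi) [renewal_due, age_verified => means_tested]; (viii) [over_18, age_verified => has_valid_id]. Adds priority_flag, means_tested, has_valid_id.
Round 2: (v) [adult_resident, has_valid_id => case_approved]; (ix) [means_tested, age_verified => identity_verified]; (x) [has_valid_id, tax_filed => has_dependent]. Adds case_approved, identity_verified, has_dependent.
Round 3: (ii) [identity_verified, has_valid_id => address_verified]. Adds address_verified.
Round 4: (xi) [address_verified => application_complete]. Adds application_complete.
Closure: {address_verified, adult_resident, age_verified, application_complete, case_approved, has_dependent, has_valid_id, identity_verified, means_tested, notify_finance, over_18, priority_flag, renewal_due, tax_filed} — 14 facts.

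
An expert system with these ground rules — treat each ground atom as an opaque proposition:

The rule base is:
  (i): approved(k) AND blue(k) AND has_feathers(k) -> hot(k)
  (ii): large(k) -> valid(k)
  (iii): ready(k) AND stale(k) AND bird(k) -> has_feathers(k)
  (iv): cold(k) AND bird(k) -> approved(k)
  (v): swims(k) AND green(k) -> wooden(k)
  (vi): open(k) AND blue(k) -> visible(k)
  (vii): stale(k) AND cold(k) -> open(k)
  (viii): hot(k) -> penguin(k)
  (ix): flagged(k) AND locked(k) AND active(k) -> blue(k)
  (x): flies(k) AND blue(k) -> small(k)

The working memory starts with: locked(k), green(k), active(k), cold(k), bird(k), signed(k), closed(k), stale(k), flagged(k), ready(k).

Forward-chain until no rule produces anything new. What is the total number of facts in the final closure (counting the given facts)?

17

Round 1 fires (iii), (iv), (vii), (ix), giving has_feathers(k), approved(k), open(k), blue(k).
Round 2 fires (i), (vi), giving hot(k), visible(k).
Round 3 fires (viii), giving penguin(k).
Closure: {active(k), approved(k), bird(k), blue(k), closed(k), cold(k), flagged(k), green(k), has_feathers(k), hot(k), locked(k), open(k), penguin(k), ready(k), signed(k), stale(k), visible(k)} — 17 facts.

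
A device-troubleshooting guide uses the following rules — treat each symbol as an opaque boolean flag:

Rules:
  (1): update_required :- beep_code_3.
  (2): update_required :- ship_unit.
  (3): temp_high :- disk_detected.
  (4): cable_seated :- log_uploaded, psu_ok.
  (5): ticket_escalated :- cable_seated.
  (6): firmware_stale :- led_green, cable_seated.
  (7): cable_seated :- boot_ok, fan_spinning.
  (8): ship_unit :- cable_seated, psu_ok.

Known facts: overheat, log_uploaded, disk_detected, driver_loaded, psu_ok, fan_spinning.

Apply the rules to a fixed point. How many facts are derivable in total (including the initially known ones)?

[1] (3) [temp_high :- disk_detected.]; (4) [cable_seated :- log_uploaded, psu_ok.]. ⇒ new: temp_high, cable_seated.
[2] (5) [ticket_escalated :- cable_seated.]; (8) [ship_unit :- cable_seated, psu_ok.]. ⇒ new: ticket_escalated, ship_unit.
[3] (2) [update_required :- ship_unit.]. ⇒ new: update_required.
Closure: {cable_seated, disk_detected, driver_loaded, fan_spinning, log_uploaded, overheat, psu_ok, ship_unit, temp_high, ticket_escalated, update_required} — 11 facts.

11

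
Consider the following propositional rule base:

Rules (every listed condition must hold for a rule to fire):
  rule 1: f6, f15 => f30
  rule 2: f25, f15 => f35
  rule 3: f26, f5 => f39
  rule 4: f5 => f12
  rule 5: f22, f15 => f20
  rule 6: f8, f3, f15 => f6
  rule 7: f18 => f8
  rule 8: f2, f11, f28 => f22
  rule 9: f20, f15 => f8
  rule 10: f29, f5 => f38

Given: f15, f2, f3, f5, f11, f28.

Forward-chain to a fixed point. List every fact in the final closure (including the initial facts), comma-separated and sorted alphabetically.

Round 1: rule 4 [f5 => f12]; rule 8 [f2, f11, f28 => f22]. New: f12, f22.
Round 2: rule 5 [f22, f15 => f20]. New: f20.
Round 3: rule 9 [f20, f15 => f8]. New: f8.
Round 4: rule 6 [f8, f3, f15 => f6]. New: f6.
Round 5: rule 1 [f6, f15 => f30]. New: f30.

f11, f12, f15, f2, f20, f22, f28, f3, f30, f5, f6, f8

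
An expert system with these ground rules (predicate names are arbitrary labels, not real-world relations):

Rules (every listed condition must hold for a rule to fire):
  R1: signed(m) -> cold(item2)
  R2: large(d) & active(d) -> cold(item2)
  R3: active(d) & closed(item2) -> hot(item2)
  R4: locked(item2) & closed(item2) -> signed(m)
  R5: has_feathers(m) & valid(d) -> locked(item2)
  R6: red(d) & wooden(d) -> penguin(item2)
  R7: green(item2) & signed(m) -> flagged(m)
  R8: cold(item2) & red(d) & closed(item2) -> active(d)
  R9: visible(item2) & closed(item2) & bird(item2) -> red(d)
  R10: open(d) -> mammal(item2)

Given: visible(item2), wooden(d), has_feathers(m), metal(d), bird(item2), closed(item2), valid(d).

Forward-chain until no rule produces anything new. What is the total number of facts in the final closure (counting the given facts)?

Round 1 — R5, R9, derive locked(item2), red(d).
Round 2 — R4, R6, derive signed(m), penguin(item2).
Round 3 — R1, derive cold(item2).
Round 4 — R8, derive active(d).
Round 5 — R3, derive hot(item2).
Closure: {active(d), bird(item2), closed(item2), cold(item2), has_feathers(m), hot(item2), locked(item2), metal(d), penguin(item2), red(d), signed(m), valid(d), visible(item2), wooden(d)} — 14 facts.

14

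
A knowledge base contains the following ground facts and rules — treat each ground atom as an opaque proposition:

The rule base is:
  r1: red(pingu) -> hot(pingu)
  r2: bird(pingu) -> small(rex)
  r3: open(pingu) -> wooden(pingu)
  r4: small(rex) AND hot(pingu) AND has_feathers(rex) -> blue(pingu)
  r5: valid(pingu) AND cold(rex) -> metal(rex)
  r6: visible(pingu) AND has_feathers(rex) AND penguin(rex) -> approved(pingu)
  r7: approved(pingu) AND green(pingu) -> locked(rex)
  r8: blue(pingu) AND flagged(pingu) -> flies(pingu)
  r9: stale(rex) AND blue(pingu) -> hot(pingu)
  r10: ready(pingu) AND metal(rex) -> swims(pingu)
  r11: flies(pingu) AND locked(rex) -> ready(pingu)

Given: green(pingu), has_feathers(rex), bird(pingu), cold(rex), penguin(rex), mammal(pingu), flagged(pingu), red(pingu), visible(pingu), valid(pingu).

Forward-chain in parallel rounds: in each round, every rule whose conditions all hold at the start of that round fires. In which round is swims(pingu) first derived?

Round 1: r1 [red(pingu) -> hot(pingu)]; r2 [bird(pingu) -> small(rex)]; r5 [valid(pingu) AND cold(rex) -> metal(rex)]; r6 [visible(pingu) AND has_feathers(rex) AND penguin(rex) -> approved(pingu)]. Adds hot(pingu), small(rex), metal(rex), approved(pingu).
Round 2: r4 [small(rex) AND hot(pingu) AND has_feathers(rex) -> blue(pingu)]; r7 [approved(pingu) AND green(pingu) -> locked(rex)]. Adds blue(pingu), locked(rex).
Round 3: r8 [blue(pingu) AND flagged(pingu) -> flies(pingu)]. Adds flies(pingu).
Round 4: r11 [flies(pingu) AND locked(rex) -> ready(pingu)]. Adds ready(pingu).
Round 5: r10 [ready(pingu) AND metal(rex) -> swims(pingu)]. Adds swims(pingu).
swims(pingu) first appears in round 5.

5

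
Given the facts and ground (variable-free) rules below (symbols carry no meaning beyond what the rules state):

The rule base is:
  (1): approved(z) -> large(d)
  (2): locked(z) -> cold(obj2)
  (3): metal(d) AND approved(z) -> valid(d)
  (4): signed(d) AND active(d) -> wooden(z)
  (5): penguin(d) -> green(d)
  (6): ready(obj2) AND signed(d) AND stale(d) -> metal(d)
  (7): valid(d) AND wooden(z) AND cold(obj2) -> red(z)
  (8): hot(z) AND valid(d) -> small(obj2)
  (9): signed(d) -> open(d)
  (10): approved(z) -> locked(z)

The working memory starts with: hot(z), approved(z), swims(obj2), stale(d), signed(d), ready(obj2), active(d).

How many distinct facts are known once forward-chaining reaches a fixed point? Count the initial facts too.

16

Round 1: (1) [approved(z) -> large(d)]; (4) [signed(d) AND active(d) -> wooden(z)]; (6) [ready(obj2) AND signed(d) AND stale(d) -> metal(d)]; (9) [signed(d) -> open(d)]; (10) [approved(z) -> locked(z)]. New: large(d), wooden(z), metal(d), open(d), locked(z).
Round 2: (2) [locked(z) -> cold(obj2)]; (3) [metal(d) AND approved(z) -> valid(d)]. New: cold(obj2), valid(d).
Round 3: (7) [valid(d) AND wooden(z) AND cold(obj2) -> red(z)]; (8) [hot(z) AND valid(d) -> small(obj2)]. New: red(z), small(obj2).
Closure: {active(d), approved(z), cold(obj2), hot(z), large(d), locked(z), metal(d), open(d), ready(obj2), red(z), signed(d), small(obj2), stale(d), swims(obj2), valid(d), wooden(z)} — 16 facts.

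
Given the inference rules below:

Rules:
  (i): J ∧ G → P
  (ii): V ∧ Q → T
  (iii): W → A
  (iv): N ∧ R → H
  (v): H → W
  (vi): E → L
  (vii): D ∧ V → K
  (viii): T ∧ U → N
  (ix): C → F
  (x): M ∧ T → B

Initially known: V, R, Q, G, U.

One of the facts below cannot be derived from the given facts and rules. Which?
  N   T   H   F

F

Round 1 — (ii), derive T.
Round 2 — (viii), derive N.
Round 3 — (iv), derive H.
Round 4 — (v), derive W.
Round 5 — (iii), derive A.
Derived: T (round 1), N (round 2), H (round 3). F never appears in any round.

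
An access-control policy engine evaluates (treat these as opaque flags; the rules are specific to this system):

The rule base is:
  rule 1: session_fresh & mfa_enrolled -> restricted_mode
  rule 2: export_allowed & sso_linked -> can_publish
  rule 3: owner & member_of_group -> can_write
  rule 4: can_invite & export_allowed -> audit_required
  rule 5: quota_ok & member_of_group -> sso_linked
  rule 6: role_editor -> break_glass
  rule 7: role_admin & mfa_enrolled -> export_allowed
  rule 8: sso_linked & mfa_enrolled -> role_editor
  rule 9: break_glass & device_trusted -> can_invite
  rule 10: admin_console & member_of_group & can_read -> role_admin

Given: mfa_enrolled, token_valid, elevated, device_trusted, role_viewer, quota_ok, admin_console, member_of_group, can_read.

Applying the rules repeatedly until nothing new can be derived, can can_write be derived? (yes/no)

Round 1 — rule 5, rule 10, derive sso_linked, role_admin.
Round 2 — rule 7, rule 8, derive export_allowed, role_editor.
Round 3 — rule 2, rule 6, derive can_publish, break_glass.
Round 4 — rule 9, derive can_invite.
Round 5 — rule 4, derive audit_required.
Fixed point reached. can_write is concluded only by rule 3; rule 3 needs owner (never derived).

no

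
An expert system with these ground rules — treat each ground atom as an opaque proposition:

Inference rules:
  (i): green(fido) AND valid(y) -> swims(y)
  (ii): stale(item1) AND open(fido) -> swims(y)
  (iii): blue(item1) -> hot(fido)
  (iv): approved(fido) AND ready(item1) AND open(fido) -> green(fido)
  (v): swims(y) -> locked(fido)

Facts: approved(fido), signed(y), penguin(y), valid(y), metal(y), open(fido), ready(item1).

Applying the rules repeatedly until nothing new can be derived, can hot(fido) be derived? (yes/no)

Round 1: (iv) [approved(fido) AND ready(item1) AND open(fido) -> green(fido)]. Adds green(fido).
Round 2: (i) [green(fido) AND valid(y) -> swims(y)]. Adds swims(y).
Round 3: (v) [swims(y) -> locked(fido)]. Adds locked(fido).
Fixed point reached. hot(fido) is concluded only by (iii); (iii) needs blue(item1) (never derived).

no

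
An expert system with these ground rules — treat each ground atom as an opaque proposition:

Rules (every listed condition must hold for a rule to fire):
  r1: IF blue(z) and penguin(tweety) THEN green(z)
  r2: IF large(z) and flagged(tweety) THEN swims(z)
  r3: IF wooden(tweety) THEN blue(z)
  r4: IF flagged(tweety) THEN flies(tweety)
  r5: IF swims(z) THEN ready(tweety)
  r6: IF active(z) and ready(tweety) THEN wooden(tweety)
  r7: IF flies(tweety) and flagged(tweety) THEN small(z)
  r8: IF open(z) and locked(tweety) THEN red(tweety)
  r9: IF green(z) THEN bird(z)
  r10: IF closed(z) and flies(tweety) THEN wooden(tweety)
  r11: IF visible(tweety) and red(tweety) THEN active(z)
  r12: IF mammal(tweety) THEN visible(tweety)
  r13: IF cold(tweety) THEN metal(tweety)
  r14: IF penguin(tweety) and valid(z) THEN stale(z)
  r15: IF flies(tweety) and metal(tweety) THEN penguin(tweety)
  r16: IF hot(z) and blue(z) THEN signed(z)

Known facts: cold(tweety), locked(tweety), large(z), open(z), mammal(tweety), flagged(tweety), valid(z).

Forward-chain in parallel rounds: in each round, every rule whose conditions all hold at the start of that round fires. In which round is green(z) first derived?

5

Round 1 — r2, r4, r8, r12, r13, derive swims(z), flies(tweety), red(tweety), visible(tweety), metal(tweety).
Round 2 — r5, r7, r11, r15, derive ready(tweety), small(z), active(z), penguin(tweety).
Round 3 — r6, r14, derive wooden(tweety), stale(z).
Round 4 — r3, derive blue(z).
Round 5 — r1, derive green(z).
green(z) first appears in round 5.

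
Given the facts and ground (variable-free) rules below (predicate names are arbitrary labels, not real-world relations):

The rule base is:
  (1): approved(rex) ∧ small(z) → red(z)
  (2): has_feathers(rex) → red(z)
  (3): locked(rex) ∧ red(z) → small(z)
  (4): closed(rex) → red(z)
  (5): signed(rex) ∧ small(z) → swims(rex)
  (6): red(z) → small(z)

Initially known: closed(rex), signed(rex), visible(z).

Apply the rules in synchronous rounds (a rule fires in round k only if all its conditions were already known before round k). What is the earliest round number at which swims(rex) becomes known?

Round 1 fires (4), giving red(z).
Round 2 fires (6), giving small(z).
Round 3 fires (5), giving swims(rex).
swims(rex) first appears in round 3.

3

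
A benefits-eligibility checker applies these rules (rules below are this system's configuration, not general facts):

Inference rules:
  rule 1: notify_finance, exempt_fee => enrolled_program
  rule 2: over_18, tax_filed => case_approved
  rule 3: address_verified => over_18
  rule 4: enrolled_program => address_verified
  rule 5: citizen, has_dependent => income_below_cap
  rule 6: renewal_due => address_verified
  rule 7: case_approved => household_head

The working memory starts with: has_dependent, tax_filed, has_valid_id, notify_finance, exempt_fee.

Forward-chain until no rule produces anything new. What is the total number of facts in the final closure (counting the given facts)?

10

Round 1 fires rule 1, giving enrolled_program.
Round 2 fires rule 4, giving address_verified.
Round 3 fires rule 3, giving over_18.
Round 4 fires rule 2, giving case_approved.
Round 5 fires rule 7, giving household_head.
Closure: {address_verified, case_approved, enrolled_program, exempt_fee, has_dependent, has_valid_id, household_head, notify_finance, over_18, tax_filed} — 10 facts.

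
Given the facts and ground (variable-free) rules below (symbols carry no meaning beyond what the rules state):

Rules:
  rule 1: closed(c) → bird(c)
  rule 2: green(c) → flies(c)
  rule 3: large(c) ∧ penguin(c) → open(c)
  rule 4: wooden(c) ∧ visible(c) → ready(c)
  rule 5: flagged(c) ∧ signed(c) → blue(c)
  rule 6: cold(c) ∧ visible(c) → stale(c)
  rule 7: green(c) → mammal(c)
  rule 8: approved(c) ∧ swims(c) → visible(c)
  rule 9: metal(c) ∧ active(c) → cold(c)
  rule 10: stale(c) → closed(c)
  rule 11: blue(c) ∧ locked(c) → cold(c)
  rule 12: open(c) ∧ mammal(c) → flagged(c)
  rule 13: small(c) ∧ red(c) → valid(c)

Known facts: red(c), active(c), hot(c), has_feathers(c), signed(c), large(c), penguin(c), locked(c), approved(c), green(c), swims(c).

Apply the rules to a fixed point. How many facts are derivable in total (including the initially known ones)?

21

Round 1 — rule 2, rule 3, rule 7, rule 8, derive flies(c), open(c), mammal(c), visible(c).
Round 2 — rule 12, derive flagged(c).
Round 3 — rule 5, derive blue(c).
Round 4 — rule 11, derive cold(c).
Round 5 — rule 6, derive stale(c).
Round 6 — rule 10, derive closed(c).
Round 7 — rule 1, derive bird(c).
Closure: {active(c), approved(c), bird(c), blue(c), closed(c), cold(c), flagged(c), flies(c), green(c), has_feathers(c), hot(c), large(c), locked(c), mammal(c), open(c), penguin(c), red(c), signed(c), stale(c), swims(c), visible(c)} — 21 facts.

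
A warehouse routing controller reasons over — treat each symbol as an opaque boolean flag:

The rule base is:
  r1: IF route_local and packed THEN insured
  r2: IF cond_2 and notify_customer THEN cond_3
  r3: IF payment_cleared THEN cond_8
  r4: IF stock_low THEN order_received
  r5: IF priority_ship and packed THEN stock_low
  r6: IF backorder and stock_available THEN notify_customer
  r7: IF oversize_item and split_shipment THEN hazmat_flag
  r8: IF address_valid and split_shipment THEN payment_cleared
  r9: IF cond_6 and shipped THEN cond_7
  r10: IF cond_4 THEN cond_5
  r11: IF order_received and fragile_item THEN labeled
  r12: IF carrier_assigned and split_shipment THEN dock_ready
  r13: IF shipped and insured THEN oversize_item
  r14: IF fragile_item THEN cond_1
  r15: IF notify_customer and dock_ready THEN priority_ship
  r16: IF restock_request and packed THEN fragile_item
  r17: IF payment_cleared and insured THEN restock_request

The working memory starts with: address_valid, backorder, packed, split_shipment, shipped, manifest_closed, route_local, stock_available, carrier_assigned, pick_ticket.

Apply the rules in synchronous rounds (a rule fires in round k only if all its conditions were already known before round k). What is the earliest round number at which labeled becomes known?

5

Round 1 — r1, r6, r8, r12, derive insured, notify_customer, payment_cleared, dock_ready.
Round 2 — r3, r13, r15, r17, derive cond_8, oversize_item, priority_ship, restock_request.
Round 3 — r5, r7, r16, derive stock_low, hazmat_flag, fragile_item.
Round 4 — r4, r14, derive order_received, cond_1.
Round 5 — r11, derive labeled.
labeled first appears in round 5.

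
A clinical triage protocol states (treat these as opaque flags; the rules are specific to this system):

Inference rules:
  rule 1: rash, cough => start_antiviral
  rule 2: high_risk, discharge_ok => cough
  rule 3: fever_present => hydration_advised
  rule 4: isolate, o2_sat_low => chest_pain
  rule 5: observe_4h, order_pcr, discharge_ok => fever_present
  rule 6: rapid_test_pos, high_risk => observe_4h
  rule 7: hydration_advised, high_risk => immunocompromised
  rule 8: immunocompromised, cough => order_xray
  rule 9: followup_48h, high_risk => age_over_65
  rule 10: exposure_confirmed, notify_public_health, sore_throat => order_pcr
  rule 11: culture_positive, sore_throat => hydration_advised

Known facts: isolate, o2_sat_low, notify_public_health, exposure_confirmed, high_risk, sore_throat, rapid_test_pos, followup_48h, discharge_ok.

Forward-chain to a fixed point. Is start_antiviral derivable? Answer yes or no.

Round 1: rule 2 [high_risk, discharge_ok => cough]; rule 4 [isolate, o2_sat_low => chest_pain]; rule 6 [rapid_test_pos, high_risk => observe_4h]; rule 9 [followup_48h, high_risk => age_over_65]; rule 10 [exposure_confirmed, notify_public_health, sore_throat => order_pcr]. New: cough, chest_pain, observe_4h, age_over_65, order_pcr.
Round 2: rule 5 [observe_4h, order_pcr, discharge_ok => fever_present]. New: fever_present.
Round 3: rule 3 [fever_present => hydration_advised]. New: hydration_advised.
Round 4: rule 7 [hydration_advised, high_risk => immunocompromised]. New: immunocompromised.
Round 5: rule 8 [immunocompromised, cough => order_xray]. New: order_xray.
Fixed point reached. start_antiviral is concluded only by rule 1; rule 1 needs rash (never derived).

no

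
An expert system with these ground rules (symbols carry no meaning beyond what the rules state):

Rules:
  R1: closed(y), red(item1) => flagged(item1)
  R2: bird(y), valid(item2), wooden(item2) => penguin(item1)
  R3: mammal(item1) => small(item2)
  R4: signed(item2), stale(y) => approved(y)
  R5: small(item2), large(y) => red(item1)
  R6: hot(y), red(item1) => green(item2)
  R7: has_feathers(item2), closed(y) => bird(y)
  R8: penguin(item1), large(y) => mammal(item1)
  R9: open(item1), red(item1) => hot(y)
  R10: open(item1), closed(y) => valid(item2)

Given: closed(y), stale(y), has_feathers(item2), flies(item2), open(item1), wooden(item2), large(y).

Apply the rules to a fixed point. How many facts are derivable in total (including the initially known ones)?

Round 1 — R7, R10, derive bird(y), valid(item2).
Round 2 — R2, derive penguin(item1).
Round 3 — R8, derive mammal(item1).
Round 4 — R3, derive small(item2).
Round 5 — R5, derive red(item1).
Round 6 — R1, R9, derive flagged(item1), hot(y).
Round 7 — R6, derive green(item2).
Closure: {bird(y), closed(y), flagged(item1), flies(item2), green(item2), has_feathers(item2), hot(y), large(y), mammal(item1), open(item1), penguin(item1), red(item1), small(item2), stale(y), valid(item2), wooden(item2)} — 16 facts.

16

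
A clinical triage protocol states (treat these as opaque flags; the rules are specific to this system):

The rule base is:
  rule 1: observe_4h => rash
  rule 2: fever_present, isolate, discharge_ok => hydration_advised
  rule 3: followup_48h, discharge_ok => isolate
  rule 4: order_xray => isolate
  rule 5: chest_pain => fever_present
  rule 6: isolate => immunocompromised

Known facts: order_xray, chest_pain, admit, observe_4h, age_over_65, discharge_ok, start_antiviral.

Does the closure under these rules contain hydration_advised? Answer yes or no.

yes

[1] rule 1 [observe_4h => rash]; rule 4 [order_xray => isolate]; rule 5 [chest_pain => fever_present]. ⇒ new: rash, isolate, fever_present.
[2] rule 2 [fever_present, isolate, discharge_ok => hydration_advised]; rule 6 [isolate => immunocompromised]. ⇒ new: hydration_advised, immunocompromised.
hydration_advised appears in round 2, so it is derivable.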